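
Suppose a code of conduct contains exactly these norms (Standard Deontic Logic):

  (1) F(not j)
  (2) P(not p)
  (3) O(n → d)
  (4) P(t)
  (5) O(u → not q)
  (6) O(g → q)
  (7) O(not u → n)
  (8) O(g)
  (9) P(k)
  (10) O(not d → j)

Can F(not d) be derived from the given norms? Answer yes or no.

Yes

Premise 8 gives O(g).
Applying K to premise 6 (O(g → q)) and O(g) yields O(q).
The contrapositive of premise 5 (O(u → not q)) is O(q → not u), and O(q) is already established, so O(not u).
With premise 7, O(not u → n), the K-axiom yields O(n).
With premise 3, O(n → d), the K-axiom yields O(d).
Premises 1, 2, 4, 9, 10 do not contribute to this derivation.
So O(d) holds, i.e. F(not d). The claim follows.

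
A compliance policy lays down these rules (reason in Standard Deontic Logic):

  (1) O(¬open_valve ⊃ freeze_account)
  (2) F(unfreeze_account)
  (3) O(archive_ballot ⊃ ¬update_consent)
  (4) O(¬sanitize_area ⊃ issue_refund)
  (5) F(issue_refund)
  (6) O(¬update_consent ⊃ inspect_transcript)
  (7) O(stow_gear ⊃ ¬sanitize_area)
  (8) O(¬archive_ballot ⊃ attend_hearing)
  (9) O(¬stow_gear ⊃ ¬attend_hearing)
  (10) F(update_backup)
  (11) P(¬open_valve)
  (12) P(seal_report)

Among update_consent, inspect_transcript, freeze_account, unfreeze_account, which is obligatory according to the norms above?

inspect_transcript

F(issue_refund) at premise 5 means O(¬issue_refund).
Premise 4 is O(¬sanitize_area ⊃ issue_refund); contrapositively O(¬issue_refund ⊃ sanitize_area). Since O(¬issue_refund) holds, K gives O(sanitize_area).
Premise 7, O(stow_gear ⊃ ¬sanitize_area), contraposes to O(sanitize_area ⊃ ¬stow_gear); with O(sanitize_area) we get O(¬stow_gear).
With premise 9, O(¬stow_gear ⊃ ¬attend_hearing), the K-axiom yields O(¬attend_hearing).
The contrapositive of premise 8 (O(¬archive_ballot ⊃ attend_hearing)) is O(¬attend_hearing ⊃ archive_ballot), and O(¬attend_hearing) is already established, so O(archive_ballot).
Premise 3 is O(archive_ballot ⊃ ¬update_consent); since O(archive_ballot), deontic closure gives O(¬update_consent).
From O(¬update_consent) and premise 6, O(¬update_consent ⊃ inspect_transcript), we obtain O(inspect_transcript).
So O(inspect_transcript) holds — inspect_transcript is obligatory. None of the other listed options is made obligatory by any chain of premises.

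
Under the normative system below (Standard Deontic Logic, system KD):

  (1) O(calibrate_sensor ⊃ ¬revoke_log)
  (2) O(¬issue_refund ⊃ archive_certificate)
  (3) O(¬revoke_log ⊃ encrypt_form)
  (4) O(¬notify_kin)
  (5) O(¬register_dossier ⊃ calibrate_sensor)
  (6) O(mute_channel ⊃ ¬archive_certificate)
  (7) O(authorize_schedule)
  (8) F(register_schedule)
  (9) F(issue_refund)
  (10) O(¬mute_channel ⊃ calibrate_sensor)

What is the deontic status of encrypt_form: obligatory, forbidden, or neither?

Premise 9 is F(issue_refund), i.e. O(¬issue_refund).
With premise 2, O(¬issue_refund ⊃ archive_certificate), the K-axiom yields O(archive_certificate).
The contrapositive of premise 6 (O(mute_channel ⊃ ¬archive_certificate)) is O(archive_certificate ⊃ ¬mute_channel), and O(archive_certificate) is already established, so O(¬mute_channel).
From O(¬mute_channel) and premise 10, O(¬mute_channel ⊃ calibrate_sensor), we obtain O(calibrate_sensor).
From O(calibrate_sensor) and premise 1, O(calibrate_sensor ⊃ ¬revoke_log), we obtain O(¬revoke_log).
With premise 3, O(¬revoke_log ⊃ encrypt_form), the K-axiom yields O(encrypt_form).
Premises 4, 5, 7, 8 do not contribute to this derivation.
Hence encrypt_form is obligatory.

Obligatory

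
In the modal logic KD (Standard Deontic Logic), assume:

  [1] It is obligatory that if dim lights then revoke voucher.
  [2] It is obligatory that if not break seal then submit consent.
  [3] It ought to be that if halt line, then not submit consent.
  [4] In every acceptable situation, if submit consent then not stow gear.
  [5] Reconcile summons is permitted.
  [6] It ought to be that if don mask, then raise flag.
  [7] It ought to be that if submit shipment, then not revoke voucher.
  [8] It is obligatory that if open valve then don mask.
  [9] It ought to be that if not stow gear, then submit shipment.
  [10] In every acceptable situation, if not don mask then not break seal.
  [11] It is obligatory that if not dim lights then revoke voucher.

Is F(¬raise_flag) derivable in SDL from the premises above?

By case analysis on ¬dim_lights: premise 11 gives O(¬dim_lights → revoke_voucher) and premise 1 gives O(dim_lights → revoke_voucher), so O(revoke_voucher) either way.
The contrapositive of premise 7 (O(submit_shipment → ¬revoke_voucher)) is O(revoke_voucher → ¬submit_shipment), and O(revoke_voucher) is already established, so O(¬submit_shipment).
Premise 9 is O(¬stow_gear → submit_shipment); contrapositively O(¬submit_shipment → stow_gear). Since O(¬submit_shipment) holds, K gives O(stow_gear).
Premise 4, O(submit_consent → ¬stow_gear), contraposes to O(stow_gear → ¬submit_consent); with O(stow_gear) we get O(¬submit_consent).
Premise 2, O(¬break_seal → submit_consent), contraposes to O(¬submit_consent → break_seal); with O(¬submit_consent) we get O(break_seal).
Premise 10, O(¬don_mask → ¬break_seal), contraposes to O(break_seal → don_mask); with O(break_seal) we get O(don_mask).
Applying K to premise 6 (O(don_mask → raise_flag)) and O(don_mask) yields O(raise_flag).
Premises 3, 5, 8 do not contribute to this derivation.
So O(raise_flag) holds, i.e. F(¬raise_flag). The claim follows.

Yes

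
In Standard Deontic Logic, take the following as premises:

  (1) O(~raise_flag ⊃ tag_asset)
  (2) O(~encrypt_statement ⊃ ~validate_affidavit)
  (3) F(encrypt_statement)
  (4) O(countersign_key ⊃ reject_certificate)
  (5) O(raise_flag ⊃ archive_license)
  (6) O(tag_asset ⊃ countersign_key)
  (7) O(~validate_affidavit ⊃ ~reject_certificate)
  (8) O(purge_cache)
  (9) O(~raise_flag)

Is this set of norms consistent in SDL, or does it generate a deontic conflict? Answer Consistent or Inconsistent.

Inconsistent

Premise 9 gives O(~raise_flag).
Applying K to premise 1 (O(~raise_flag ⊃ tag_asset)) and O(~raise_flag) yields O(tag_asset).
From O(tag_asset) and premise 6, O(tag_asset ⊃ countersign_key), we obtain O(countersign_key).
Premise 4 is O(countersign_key ⊃ reject_certificate); since O(countersign_key), deontic closure gives O(reject_certificate).
The contrapositive of premise 7 (O(~validate_affidavit ⊃ ~reject_certificate)) is O(reject_certificate ⊃ validate_affidavit), and O(reject_certificate) is already established, so O(validate_affidavit).
Premise 2, O(~encrypt_statement ⊃ ~validate_affidavit), contraposes to O(validate_affidavit ⊃ encrypt_statement); with O(validate_affidavit) we get O(encrypt_statement).
But premise 3, F(encrypt_statement), means O(~encrypt_statement).
We now have both O(encrypt_statement) and O(~encrypt_statement) — encrypt_statement is simultaneously obligatory and forbidden, violating the D-axiom.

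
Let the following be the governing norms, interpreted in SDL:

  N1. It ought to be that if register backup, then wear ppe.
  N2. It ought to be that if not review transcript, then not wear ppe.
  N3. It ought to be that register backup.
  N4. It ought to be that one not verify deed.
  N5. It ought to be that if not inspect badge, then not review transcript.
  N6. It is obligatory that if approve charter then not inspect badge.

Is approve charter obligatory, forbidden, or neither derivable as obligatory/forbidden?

Premise 3 gives O(register_backup).
From O(register_backup) and premise 1, O(register_backup → wear_ppe), we obtain O(wear_ppe).
The contrapositive of premise 2 (O(¬review_transcript → ¬wear_ppe)) is O(wear_ppe → review_transcript), and O(wear_ppe) is already established, so O(review_transcript).
Premise 5, O(¬inspect_badge → ¬review_transcript), contraposes to O(review_transcript → inspect_badge); with O(review_transcript) we get O(inspect_badge).
Premise 6 is O(approve_charter → ¬inspect_badge); contrapositively O(inspect_badge → ¬approve_charter). Since O(inspect_badge) holds, K gives O(¬approve_charter).
Premise 4 does not contribute to this derivation.
Thus O(¬approve_charter), which is F(approve_charter): approve_charter is forbidden.

Forbidden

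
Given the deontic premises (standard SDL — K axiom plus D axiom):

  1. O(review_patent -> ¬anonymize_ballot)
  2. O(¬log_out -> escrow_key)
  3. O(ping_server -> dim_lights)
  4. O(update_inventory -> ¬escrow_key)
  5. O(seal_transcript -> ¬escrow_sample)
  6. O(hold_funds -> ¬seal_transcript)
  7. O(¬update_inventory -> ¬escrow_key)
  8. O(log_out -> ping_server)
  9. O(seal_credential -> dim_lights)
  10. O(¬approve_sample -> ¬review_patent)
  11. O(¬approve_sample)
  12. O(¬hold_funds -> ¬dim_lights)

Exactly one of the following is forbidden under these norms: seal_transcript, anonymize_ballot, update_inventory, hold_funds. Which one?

seal_transcript

Premises 4 and 7 are O(update_inventory -> ¬escrow_key) and O(¬update_inventory -> ¬escrow_key); every ideal world satisfies update_inventory or ¬update_inventory, so in either case ¬escrow_key holds — hence O(¬escrow_key).
Premise 2, O(¬log_out -> escrow_key), contraposes to O(¬escrow_key -> log_out); with O(¬escrow_key) we get O(log_out).
From O(log_out) and premise 8, O(log_out -> ping_server), we obtain O(ping_server).
From O(ping_server) and premise 3, O(ping_server -> dim_lights), we obtain O(dim_lights).
The contrapositive of premise 12 (O(¬hold_funds -> ¬dim_lights)) is O(dim_lights -> hold_funds), and O(dim_lights) is already established, so O(hold_funds).
Premise 6 is O(hold_funds -> ¬seal_transcript); since O(hold_funds), deontic closure gives O(¬seal_transcript).
So O(¬seal_transcript) holds, i.e. seal_transcript is forbidden. None of the other listed options is forbidden under the premises.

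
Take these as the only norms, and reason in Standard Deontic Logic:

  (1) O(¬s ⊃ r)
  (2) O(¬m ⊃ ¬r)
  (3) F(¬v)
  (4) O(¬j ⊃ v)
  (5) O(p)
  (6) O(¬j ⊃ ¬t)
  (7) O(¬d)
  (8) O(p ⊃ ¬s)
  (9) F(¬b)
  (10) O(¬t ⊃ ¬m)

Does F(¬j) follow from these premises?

Premise 5 gives O(p).
With premise 8, O(p ⊃ ¬s), the K-axiom yields O(¬s).
From O(¬s) and premise 1, O(¬s ⊃ r), we obtain O(r).
Premise 2 is O(¬m ⊃ ¬r); contrapositively O(r ⊃ m). Since O(r) holds, K gives O(m).
Premise 10, O(¬t ⊃ ¬m), contraposes to O(m ⊃ t); with O(m) we get O(t).
Premise 6, O(¬j ⊃ ¬t), contraposes to O(t ⊃ j); with O(t) we get O(j).
Premises 3, 4, 7, 9 do not contribute to this derivation.
So O(j) holds, i.e. F(¬j). The claim follows.

Yes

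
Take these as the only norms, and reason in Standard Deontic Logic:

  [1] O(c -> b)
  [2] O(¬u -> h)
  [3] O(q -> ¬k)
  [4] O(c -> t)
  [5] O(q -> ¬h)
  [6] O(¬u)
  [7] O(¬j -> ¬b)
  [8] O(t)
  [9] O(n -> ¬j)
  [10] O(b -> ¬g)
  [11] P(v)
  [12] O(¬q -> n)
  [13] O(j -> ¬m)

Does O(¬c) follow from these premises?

Premise 6 gives O(¬u).
Applying K to premise 2 (O(¬u -> h)) and O(¬u) yields O(h).
Premise 5 is O(q -> ¬h); contrapositively O(h -> ¬q). Since O(h) holds, K gives O(¬q).
With premise 12, O(¬q -> n), the K-axiom yields O(n).
Applying K to premise 9 (O(n -> ¬j)) and O(n) yields O(¬j).
Premise 7 is O(¬j -> ¬b); since O(¬j), deontic closure gives O(¬b).
Premise 1, O(c -> b), contraposes to O(¬b -> ¬c); with O(¬b) we get O(¬c).
Premises 3, 4, 8, 10, 11, 13 do not contribute to this derivation.
So O(¬c) follows.

Yes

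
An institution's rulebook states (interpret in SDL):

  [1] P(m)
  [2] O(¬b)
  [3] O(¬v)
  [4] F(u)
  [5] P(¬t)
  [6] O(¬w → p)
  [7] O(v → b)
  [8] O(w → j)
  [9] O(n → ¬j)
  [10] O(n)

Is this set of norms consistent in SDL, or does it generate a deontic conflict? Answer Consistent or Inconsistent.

Consistent

Premise 7 is O(v → b), but O(v) is not derivable from the premises, so it does not yield O(b).
So O(b) is not derivable, and the apparent clash with O(¬b) does not arise.
A world satisfying every obligation exists (e.g. b=false, j=false, m=false, n=true, p=true, t=false, u=false, v=false, w=false); no atom is both obligatory and forbidden, so the set is consistent.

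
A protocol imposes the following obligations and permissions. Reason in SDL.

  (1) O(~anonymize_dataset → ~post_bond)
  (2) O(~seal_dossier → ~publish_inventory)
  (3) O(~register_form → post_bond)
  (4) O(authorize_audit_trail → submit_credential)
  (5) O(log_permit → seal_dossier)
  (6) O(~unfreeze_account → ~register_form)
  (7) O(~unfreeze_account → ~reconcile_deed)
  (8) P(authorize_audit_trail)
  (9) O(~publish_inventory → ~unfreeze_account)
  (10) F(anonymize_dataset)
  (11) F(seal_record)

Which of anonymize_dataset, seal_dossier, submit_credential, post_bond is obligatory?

seal_dossier

F(anonymize_dataset) at premise 10 means O(~anonymize_dataset).
Premise 1 is O(~anonymize_dataset → ~post_bond); since O(~anonymize_dataset), deontic closure gives O(~post_bond).
Premise 3, O(~register_form → post_bond), contraposes to O(~post_bond → register_form); with O(~post_bond) we get O(register_form).
The contrapositive of premise 6 (O(~unfreeze_account → ~register_form)) is O(register_form → unfreeze_account), and O(register_form) is already established, so O(unfreeze_account).
The contrapositive of premise 9 (O(~publish_inventory → ~unfreeze_account)) is O(unfreeze_account → publish_inventory), and O(unfreeze_account) is already established, so O(publish_inventory).
The contrapositive of premise 2 (O(~seal_dossier → ~publish_inventory)) is O(publish_inventory → seal_dossier), and O(publish_inventory) is already established, so O(seal_dossier).
So O(seal_dossier) holds — seal_dossier is obligatory. None of the other listed options is made obligatory by any chain of premises.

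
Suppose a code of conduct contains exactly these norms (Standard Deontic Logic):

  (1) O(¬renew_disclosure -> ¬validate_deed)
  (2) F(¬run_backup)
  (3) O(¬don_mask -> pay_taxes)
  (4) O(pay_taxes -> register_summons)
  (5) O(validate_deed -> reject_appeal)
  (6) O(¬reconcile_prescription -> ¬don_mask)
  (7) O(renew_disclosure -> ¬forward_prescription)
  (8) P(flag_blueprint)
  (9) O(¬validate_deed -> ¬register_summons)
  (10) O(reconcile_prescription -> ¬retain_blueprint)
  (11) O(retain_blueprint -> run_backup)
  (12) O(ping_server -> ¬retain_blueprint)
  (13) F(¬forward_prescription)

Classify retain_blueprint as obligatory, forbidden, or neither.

Forbidden

F(¬forward_prescription) at premise 13 means O(forward_prescription).
Premise 7, O(renew_disclosure -> ¬forward_prescription), contraposes to O(forward_prescription -> ¬renew_disclosure); with O(forward_prescription) we get O(¬renew_disclosure).
With premise 1, O(¬renew_disclosure -> ¬validate_deed), the K-axiom yields O(¬validate_deed).
Premise 9 is O(¬validate_deed -> ¬register_summons); since O(¬validate_deed), deontic closure gives O(¬register_summons).
The contrapositive of premise 4 (O(pay_taxes -> register_summons)) is O(¬register_summons -> ¬pay_taxes), and O(¬register_summons) is already established, so O(¬pay_taxes).
Premise 3 is O(¬don_mask -> pay_taxes); contrapositively O(¬pay_taxes -> don_mask). Since O(¬pay_taxes) holds, K gives O(don_mask).
Premise 6, O(¬reconcile_prescription -> ¬don_mask), contraposes to O(don_mask -> reconcile_prescription); with O(don_mask) we get O(reconcile_prescription).
From O(reconcile_prescription) and premise 10, O(reconcile_prescription -> ¬retain_blueprint), we obtain O(¬retain_blueprint).
Premises 2, 5, 8, 11, 12 do not contribute to this derivation.
Thus O(¬retain_blueprint), which is F(retain_blueprint): retain_blueprint is forbidden.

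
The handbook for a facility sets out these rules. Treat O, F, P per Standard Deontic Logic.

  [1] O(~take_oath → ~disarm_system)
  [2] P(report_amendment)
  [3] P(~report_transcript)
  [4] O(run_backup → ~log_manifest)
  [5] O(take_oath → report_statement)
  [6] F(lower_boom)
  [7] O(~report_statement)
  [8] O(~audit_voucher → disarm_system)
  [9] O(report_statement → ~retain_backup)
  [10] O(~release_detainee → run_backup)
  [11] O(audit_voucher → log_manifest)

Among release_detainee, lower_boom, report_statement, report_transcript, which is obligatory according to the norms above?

From premise 7 we have O(~report_statement).
The contrapositive of premise 5 (O(take_oath → report_statement)) is O(~report_statement → ~take_oath), and O(~report_statement) is already established, so O(~take_oath).
Applying K to premise 1 (O(~take_oath → ~disarm_system)) and O(~take_oath) yields O(~disarm_system).
The contrapositive of premise 8 (O(~audit_voucher → disarm_system)) is O(~disarm_system → audit_voucher), and O(~disarm_system) is already established, so O(audit_voucher).
Applying K to premise 11 (O(audit_voucher → log_manifest)) and O(audit_voucher) yields O(log_manifest).
Premise 4, O(run_backup → ~log_manifest), contraposes to O(log_manifest → ~run_backup); with O(log_manifest) we get O(~run_backup).
The contrapositive of premise 10 (O(~release_detainee → run_backup)) is O(~run_backup → release_detainee), and O(~run_backup) is already established, so O(release_detainee).
So O(release_detainee) holds — release_detainee is obligatory. None of the other listed options is made obligatory by any chain of premises.

release_detainee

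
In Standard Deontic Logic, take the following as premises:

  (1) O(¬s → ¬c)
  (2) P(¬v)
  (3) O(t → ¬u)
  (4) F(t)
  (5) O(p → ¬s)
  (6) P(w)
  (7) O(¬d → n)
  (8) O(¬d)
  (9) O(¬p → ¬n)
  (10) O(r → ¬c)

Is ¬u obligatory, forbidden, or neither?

Neither

Premise 3 is O(t → ¬u), but O(t) is not derivable from the premises, so it does not yield O(¬u).
No premise or chain of K-axiom applications forces O(¬u), and none forces O(u). So ¬u is neither obligatory nor forbidden under these norms.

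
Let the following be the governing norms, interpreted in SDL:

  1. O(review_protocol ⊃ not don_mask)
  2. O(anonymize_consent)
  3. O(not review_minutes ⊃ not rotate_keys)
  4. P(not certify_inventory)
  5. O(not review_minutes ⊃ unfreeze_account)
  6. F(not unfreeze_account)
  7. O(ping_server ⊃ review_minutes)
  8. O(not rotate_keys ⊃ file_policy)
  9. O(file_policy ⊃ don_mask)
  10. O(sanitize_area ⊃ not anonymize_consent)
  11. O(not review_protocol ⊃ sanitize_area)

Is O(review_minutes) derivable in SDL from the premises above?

Yes

Premise 2 gives O(anonymize_consent).
Premise 10, O(sanitize_area ⊃ not anonymize_consent), contraposes to O(anonymize_consent ⊃ not sanitize_area); with O(anonymize_consent) we get O(not sanitize_area).
Premise 11, O(not review_protocol ⊃ sanitize_area), contraposes to O(not sanitize_area ⊃ review_protocol); with O(not sanitize_area) we get O(review_protocol).
Premise 1 is O(review_protocol ⊃ not don_mask); since O(review_protocol), deontic closure gives O(not don_mask).
Premise 9, O(file_policy ⊃ don_mask), contraposes to O(not don_mask ⊃ not file_policy); with O(not don_mask) we get O(not file_policy).
The contrapositive of premise 8 (O(not rotate_keys ⊃ file_policy)) is O(not file_policy ⊃ rotate_keys), and O(not file_policy) is already established, so O(rotate_keys).
Premise 3, O(not review_minutes ⊃ not rotate_keys), contraposes to O(rotate_keys ⊃ review_minutes); with O(rotate_keys) we get O(review_minutes).
Premises 4, 5, 6, 7 do not contribute to this derivation.
So O(review_minutes) follows.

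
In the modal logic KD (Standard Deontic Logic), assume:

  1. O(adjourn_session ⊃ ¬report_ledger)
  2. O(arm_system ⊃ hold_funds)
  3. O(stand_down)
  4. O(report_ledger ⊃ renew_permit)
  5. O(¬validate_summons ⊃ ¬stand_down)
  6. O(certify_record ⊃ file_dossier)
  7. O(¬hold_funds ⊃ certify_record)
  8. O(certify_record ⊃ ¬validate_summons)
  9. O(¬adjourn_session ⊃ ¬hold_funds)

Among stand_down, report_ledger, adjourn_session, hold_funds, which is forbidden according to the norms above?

report_ledger

Premise 3 states O(stand_down) outright.
Premise 5 is O(¬validate_summons ⊃ ¬stand_down); contrapositively O(stand_down ⊃ validate_summons). Since O(stand_down) holds, K gives O(validate_summons).
The contrapositive of premise 8 (O(certify_record ⊃ ¬validate_summons)) is O(validate_summons ⊃ ¬certify_record), and O(validate_summons) is already established, so O(¬certify_record).
The contrapositive of premise 7 (O(¬hold_funds ⊃ certify_record)) is O(¬certify_record ⊃ hold_funds), and O(¬certify_record) is already established, so O(hold_funds).
Premise 9, O(¬adjourn_session ⊃ ¬hold_funds), contraposes to O(hold_funds ⊃ adjourn_session); with O(hold_funds) we get O(adjourn_session).
With premise 1, O(adjourn_session ⊃ ¬report_ledger), the K-axiom yields O(¬report_ledger).
So O(¬report_ledger) holds, i.e. report_ledger is forbidden. None of the other listed options is forbidden under the premises.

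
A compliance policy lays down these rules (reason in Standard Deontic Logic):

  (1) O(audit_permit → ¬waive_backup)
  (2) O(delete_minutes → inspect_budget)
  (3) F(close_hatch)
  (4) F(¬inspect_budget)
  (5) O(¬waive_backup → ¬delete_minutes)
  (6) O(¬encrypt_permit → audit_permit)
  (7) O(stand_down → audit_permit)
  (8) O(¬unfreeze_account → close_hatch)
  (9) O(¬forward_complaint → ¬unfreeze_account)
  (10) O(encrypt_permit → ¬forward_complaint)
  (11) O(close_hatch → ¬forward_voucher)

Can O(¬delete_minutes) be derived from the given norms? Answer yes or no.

Premise 3, F(close_hatch), is equivalent to O(¬close_hatch).
The contrapositive of premise 8 (O(¬unfreeze_account → close_hatch)) is O(¬close_hatch → unfreeze_account), and O(¬close_hatch) is already established, so O(unfreeze_account).
Premise 9, O(¬forward_complaint → ¬unfreeze_account), contraposes to O(unfreeze_account → forward_complaint); with O(unfreeze_account) we get O(forward_complaint).
The contrapositive of premise 10 (O(encrypt_permit → ¬forward_complaint)) is O(forward_complaint → ¬encrypt_permit), and O(forward_complaint) is already established, so O(¬encrypt_permit).
From O(¬encrypt_permit) and premise 6, O(¬encrypt_permit → audit_permit), we obtain O(audit_permit).
From O(audit_permit) and premise 1, O(audit_permit → ¬waive_backup), we obtain O(¬waive_backup).
Premise 5 is O(¬waive_backup → ¬delete_minutes); since O(¬waive_backup), deontic closure gives O(¬delete_minutes).
Premises 2, 4, 7, 11 do not contribute to this derivation.
So O(¬delete_minutes) follows.

Yes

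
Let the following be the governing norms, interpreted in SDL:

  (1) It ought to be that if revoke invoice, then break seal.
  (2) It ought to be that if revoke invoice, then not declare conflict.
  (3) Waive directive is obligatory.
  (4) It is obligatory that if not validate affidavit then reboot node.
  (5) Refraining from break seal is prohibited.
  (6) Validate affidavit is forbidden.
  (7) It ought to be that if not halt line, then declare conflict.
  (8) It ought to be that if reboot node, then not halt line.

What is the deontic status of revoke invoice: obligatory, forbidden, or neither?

Forbidden

Premise 6, F(validate_affidavit), is equivalent to O(¬validate_affidavit).
With premise 4, O(¬validate_affidavit → reboot_node), the K-axiom yields O(reboot_node).
From O(reboot_node) and premise 8, O(reboot_node → ¬halt_line), we obtain O(¬halt_line).
Applying K to premise 7 (O(¬halt_line → declare_conflict)) and O(¬halt_line) yields O(declare_conflict).
Premise 2, O(revoke_invoice → ¬declare_conflict), contraposes to O(declare_conflict → ¬revoke_invoice); with O(declare_conflict) we get O(¬revoke_invoice).
Premises 1, 3, 5 do not contribute to this derivation.
Thus O(¬revoke_invoice), which is F(revoke_invoice): revoke_invoice is forbidden.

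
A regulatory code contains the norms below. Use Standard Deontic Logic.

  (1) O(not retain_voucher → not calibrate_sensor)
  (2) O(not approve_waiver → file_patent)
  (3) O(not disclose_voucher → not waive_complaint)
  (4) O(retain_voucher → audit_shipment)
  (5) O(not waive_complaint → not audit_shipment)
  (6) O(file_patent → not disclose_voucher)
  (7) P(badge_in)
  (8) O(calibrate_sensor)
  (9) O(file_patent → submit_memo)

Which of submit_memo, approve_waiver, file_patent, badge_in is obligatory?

approve_waiver

Premise 8 states O(calibrate_sensor) outright.
The contrapositive of premise 1 (O(not retain_voucher → not calibrate_sensor)) is O(calibrate_sensor → retain_voucher), and O(calibrate_sensor) is already established, so O(retain_voucher).
Applying K to premise 4 (O(retain_voucher → audit_shipment)) and O(retain_voucher) yields O(audit_shipment).
Premise 5 is O(not waive_complaint → not audit_shipment); contrapositively O(audit_shipment → waive_complaint). Since O(audit_shipment) holds, K gives O(waive_complaint).
Premise 3, O(not disclose_voucher → not waive_complaint), contraposes to O(waive_complaint → disclose_voucher); with O(waive_complaint) we get O(disclose_voucher).
Premise 6 is O(file_patent → not disclose_voucher); contrapositively O(disclose_voucher → not file_patent). Since O(disclose_voucher) holds, K gives O(not file_patent).
Premise 2 is O(not approve_waiver → file_patent); contrapositively O(not file_patent → approve_waiver). Since O(not file_patent) holds, K gives O(approve_waiver).
So O(approve_waiver) holds — approve_waiver is obligatory. None of the other listed options is made obligatory by any chain of premises.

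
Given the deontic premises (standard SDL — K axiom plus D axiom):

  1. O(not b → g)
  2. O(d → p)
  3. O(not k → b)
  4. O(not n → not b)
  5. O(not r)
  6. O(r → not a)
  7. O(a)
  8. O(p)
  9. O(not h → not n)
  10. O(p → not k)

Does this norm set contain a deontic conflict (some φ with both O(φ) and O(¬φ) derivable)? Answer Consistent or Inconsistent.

Premise 6 is O(r → not a), but O(r) is not derivable from the premises, so it does not yield O(not a).
So O(not a) is not derivable, and the apparent clash with O(a) does not arise.
A world satisfying every obligation exists (e.g. a=true, b=true, d=false, g=false, h=true, k=false, n=true, p=true, r=false); no atom is both obligatory and forbidden, so the set is consistent.

Consistent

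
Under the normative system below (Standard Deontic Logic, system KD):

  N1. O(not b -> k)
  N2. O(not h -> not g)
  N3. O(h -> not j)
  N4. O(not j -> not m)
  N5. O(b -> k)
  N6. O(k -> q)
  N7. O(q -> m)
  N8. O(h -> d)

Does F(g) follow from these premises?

Yes

By case analysis on not b: premise 1 gives O(not b -> k) and premise 5 gives O(b -> k), so O(k) either way.
Applying K to premise 6 (O(k -> q)) and O(k) yields O(q).
With premise 7, O(q -> m), the K-axiom yields O(m).
Premise 4 is O(not j -> not m); contrapositively O(m -> j). Since O(m) holds, K gives O(j).
Premise 3 is O(h -> not j); contrapositively O(j -> not h). Since O(j) holds, K gives O(not h).
Applying K to premise 2 (O(not h -> not g)) and O(not h) yields O(not g).
Premise 8 does not contribute to this derivation.
So O(not g) holds, i.e. F(g). The claim follows.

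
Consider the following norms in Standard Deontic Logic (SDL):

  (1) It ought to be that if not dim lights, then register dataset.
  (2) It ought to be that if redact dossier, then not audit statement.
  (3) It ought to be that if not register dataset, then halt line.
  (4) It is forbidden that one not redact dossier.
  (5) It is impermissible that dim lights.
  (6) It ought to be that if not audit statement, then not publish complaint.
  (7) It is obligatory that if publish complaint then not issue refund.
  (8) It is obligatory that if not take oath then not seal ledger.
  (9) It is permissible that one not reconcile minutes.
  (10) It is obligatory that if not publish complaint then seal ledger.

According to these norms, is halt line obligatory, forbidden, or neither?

Premise 3 is O(¬register_dataset → halt_line), but O(¬register_dataset) is not derivable from the premises, so it does not yield O(halt_line).
No premise or chain of K-axiom applications forces O(halt_line), and none forces O(¬halt_line). So halt_line is neither obligatory nor forbidden under these norms.

Neither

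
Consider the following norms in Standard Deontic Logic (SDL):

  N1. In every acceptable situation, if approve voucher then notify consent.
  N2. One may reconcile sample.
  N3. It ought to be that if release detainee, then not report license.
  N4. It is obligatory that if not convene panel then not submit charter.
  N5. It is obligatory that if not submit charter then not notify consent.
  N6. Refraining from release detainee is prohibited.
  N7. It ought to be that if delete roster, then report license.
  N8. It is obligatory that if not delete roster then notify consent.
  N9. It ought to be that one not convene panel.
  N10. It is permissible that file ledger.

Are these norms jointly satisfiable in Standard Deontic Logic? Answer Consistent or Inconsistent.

Inconsistent

Premise 6 is F(¬release_detainee), i.e. O(release_detainee).
With premise 3, O(release_detainee → ¬report_license), the K-axiom yields O(¬report_license).
Premise 7 is O(delete_roster → report_license); contrapositively O(¬report_license → ¬delete_roster). Since O(¬report_license) holds, K gives O(¬delete_roster).
Premise 8 is O(¬delete_roster → notify_consent); since O(¬delete_roster), deontic closure gives O(notify_consent).
Premise 5 is O(¬submit_charter → ¬notify_consent); contrapositively O(notify_consent → submit_charter). Since O(notify_consent) holds, K gives O(submit_charter).
Premise 4 is O(¬convene_panel → ¬submit_charter); contrapositively O(submit_charter → convene_panel). Since O(submit_charter) holds, K gives O(convene_panel).
Yet premise 9 states O(¬convene_panel).
We now have both O(convene_panel) and O(¬convene_panel) — convene_panel is simultaneously obligatory and forbidden, violating the D-axiom.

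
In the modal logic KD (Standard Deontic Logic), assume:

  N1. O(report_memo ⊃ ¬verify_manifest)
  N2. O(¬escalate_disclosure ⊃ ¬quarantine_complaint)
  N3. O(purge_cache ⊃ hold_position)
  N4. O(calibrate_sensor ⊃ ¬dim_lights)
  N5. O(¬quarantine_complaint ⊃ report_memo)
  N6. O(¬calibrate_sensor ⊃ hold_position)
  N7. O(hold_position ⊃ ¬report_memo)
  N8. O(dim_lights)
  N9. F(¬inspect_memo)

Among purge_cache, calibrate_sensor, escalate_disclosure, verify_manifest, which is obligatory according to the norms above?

escalate_disclosure

Premise 8 states O(dim_lights) outright.
Premise 4 is O(calibrate_sensor ⊃ ¬dim_lights); contrapositively O(dim_lights ⊃ ¬calibrate_sensor). Since O(dim_lights) holds, K gives O(¬calibrate_sensor).
Applying K to premise 6 (O(¬calibrate_sensor ⊃ hold_position)) and O(¬calibrate_sensor) yields O(hold_position).
With premise 7, O(hold_position ⊃ ¬report_memo), the K-axiom yields O(¬report_memo).
Premise 5, O(¬quarantine_complaint ⊃ report_memo), contraposes to O(¬report_memo ⊃ quarantine_complaint); with O(¬report_memo) we get O(quarantine_complaint).
Premise 2 is O(¬escalate_disclosure ⊃ ¬quarantine_complaint); contrapositively O(quarantine_complaint ⊃ escalate_disclosure). Since O(quarantine_complaint) holds, K gives O(escalate_disclosure).
So O(escalate_disclosure) holds — escalate_disclosure is obligatory. None of the other listed options is made obligatory by any chain of premises.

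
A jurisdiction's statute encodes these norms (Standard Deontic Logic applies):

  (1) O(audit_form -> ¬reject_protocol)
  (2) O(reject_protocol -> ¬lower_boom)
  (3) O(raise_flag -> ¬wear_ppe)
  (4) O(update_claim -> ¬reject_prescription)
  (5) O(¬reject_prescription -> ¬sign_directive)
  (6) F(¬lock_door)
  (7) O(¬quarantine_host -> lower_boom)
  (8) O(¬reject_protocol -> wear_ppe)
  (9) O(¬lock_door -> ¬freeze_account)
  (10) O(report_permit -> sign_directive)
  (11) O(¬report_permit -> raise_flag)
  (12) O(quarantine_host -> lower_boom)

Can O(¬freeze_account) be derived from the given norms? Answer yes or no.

Premise 9 is O(¬lock_door -> ¬freeze_account), but O(¬lock_door) is not derivable from the premises, so it does not yield O(¬freeze_account).
No other premise forces O(¬freeze_account). An ideal world satisfying every premise can still have ¬freeze_account false, so O(¬freeze_account) is not derivable.

No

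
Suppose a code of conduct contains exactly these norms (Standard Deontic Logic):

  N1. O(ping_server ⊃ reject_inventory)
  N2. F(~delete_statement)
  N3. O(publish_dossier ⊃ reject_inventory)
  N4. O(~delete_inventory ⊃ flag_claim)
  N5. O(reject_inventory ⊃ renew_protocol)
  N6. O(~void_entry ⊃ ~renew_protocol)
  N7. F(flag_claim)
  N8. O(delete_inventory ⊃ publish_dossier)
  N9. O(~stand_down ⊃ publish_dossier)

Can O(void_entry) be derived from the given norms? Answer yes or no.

F(flag_claim) at premise 7 means O(~flag_claim).
Premise 4 is O(~delete_inventory ⊃ flag_claim); contrapositively O(~flag_claim ⊃ delete_inventory). Since O(~flag_claim) holds, K gives O(delete_inventory).
From O(delete_inventory) and premise 8, O(delete_inventory ⊃ publish_dossier), we obtain O(publish_dossier).
With premise 3, O(publish_dossier ⊃ reject_inventory), the K-axiom yields O(reject_inventory).
With premise 5, O(reject_inventory ⊃ renew_protocol), the K-axiom yields O(renew_protocol).
Premise 6 is O(~void_entry ⊃ ~renew_protocol); contrapositively O(renew_protocol ⊃ void_entry). Since O(renew_protocol) holds, K gives O(void_entry).
Premises 1, 2, 9 do not contribute to this derivation.
So O(void_entry) follows.

Yes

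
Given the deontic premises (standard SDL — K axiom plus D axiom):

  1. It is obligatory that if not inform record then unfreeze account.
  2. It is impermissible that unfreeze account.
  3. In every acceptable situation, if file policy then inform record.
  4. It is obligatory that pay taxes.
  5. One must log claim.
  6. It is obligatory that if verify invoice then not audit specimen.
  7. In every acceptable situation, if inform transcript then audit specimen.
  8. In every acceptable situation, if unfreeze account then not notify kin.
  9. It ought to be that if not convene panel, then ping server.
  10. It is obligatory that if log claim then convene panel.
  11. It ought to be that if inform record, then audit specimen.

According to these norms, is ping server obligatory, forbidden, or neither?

Neither

Premise 9 is O(¬convene_panel → ping_server), but O(¬convene_panel) is not derivable from the premises, so it does not yield O(ping_server).
No premise or chain of K-axiom applications forces O(ping_server), and none forces O(¬ping_server). So ping_server is neither obligatory nor forbidden under these norms.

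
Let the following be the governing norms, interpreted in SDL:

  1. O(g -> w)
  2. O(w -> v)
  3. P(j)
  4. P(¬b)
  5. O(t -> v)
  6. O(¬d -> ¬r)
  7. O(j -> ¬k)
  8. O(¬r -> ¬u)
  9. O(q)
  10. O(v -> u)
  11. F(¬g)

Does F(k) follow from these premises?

No

Premise 7 is O(j -> ¬k), but O(j) is not derivable from the premises (the permission P(j) asserts only ¬O(¬j), not O(j)), so it does not yield O(¬k).
No other premise forces O(¬k). An ideal world satisfying every premise can still have k true, so F(k) is not derivable.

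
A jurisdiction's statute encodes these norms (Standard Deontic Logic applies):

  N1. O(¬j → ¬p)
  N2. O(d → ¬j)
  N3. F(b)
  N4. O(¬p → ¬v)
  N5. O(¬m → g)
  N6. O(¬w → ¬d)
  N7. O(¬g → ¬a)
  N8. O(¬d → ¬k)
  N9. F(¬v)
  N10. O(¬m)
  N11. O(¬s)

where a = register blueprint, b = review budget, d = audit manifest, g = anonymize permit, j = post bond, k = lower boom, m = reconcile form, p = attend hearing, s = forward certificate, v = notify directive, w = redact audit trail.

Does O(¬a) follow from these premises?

Premise 7 is O(¬g → ¬a), but O(¬g) is not derivable from the premises, so it does not yield O(¬a).
No other premise forces O(¬a). An ideal world satisfying every premise can still have ¬a false, so O(¬a) is not derivable.

No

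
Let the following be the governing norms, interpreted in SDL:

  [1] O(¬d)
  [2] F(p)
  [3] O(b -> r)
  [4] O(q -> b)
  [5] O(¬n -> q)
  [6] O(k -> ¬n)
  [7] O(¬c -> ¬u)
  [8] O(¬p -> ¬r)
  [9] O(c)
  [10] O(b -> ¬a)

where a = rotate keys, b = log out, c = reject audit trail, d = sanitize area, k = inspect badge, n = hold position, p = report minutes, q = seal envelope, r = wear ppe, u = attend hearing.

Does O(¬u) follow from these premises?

Premise 7 is O(¬c -> ¬u), but O(¬c) is not derivable from the premises, so it does not yield O(¬u).
No other premise forces O(¬u). An ideal world satisfying every premise can still have ¬u false, so O(¬u) is not derivable.

No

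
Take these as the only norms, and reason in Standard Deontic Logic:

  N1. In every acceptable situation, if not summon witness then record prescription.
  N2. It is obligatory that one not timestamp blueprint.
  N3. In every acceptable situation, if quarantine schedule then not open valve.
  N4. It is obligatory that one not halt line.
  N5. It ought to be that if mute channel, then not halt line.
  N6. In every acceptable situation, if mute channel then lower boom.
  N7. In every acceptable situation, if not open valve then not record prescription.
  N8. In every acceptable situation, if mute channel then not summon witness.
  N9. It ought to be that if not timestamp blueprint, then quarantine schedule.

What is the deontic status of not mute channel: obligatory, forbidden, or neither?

Premise 2 states O(¬timestamp_blueprint) outright.
From O(¬timestamp_blueprint) and premise 9, O(¬timestamp_blueprint → quarantine_schedule), we obtain O(quarantine_schedule).
Applying K to premise 3 (O(quarantine_schedule → ¬open_valve)) and O(quarantine_schedule) yields O(¬open_valve).
Applying K to premise 7 (O(¬open_valve → ¬record_prescription)) and O(¬open_valve) yields O(¬record_prescription).
The contrapositive of premise 1 (O(¬summon_witness → record_prescription)) is O(¬record_prescription → summon_witness), and O(¬record_prescription) is already established, so O(summon_witness).
Premise 8, O(mute_channel → ¬summon_witness), contraposes to O(summon_witness → ¬mute_channel); with O(summon_witness) we get O(¬mute_channel).
Premises 4, 5, 6 do not contribute to this derivation.
Hence ¬mute_channel is obligatory.

Obligatory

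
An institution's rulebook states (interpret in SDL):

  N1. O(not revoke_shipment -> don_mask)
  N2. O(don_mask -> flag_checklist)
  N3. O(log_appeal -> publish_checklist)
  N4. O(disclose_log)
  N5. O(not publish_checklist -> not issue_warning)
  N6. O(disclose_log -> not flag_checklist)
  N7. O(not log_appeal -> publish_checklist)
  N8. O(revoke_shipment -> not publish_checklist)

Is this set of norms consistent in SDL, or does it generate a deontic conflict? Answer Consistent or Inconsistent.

Inconsistent

Premises 7 and 3 are O(not log_appeal -> publish_checklist) and O(log_appeal -> publish_checklist); every ideal world satisfies not log_appeal or log_appeal, so in either case publish_checklist holds — hence O(publish_checklist).
Premise 8 is O(revoke_shipment -> not publish_checklist); contrapositively O(publish_checklist -> not revoke_shipment). Since O(publish_checklist) holds, K gives O(not revoke_shipment).
Applying K to premise 1 (O(not revoke_shipment -> don_mask)) and O(not revoke_shipment) yields O(don_mask).
With premise 2, O(don_mask -> flag_checklist), the K-axiom yields O(flag_checklist).
The contrapositive of premise 6 (O(disclose_log -> not flag_checklist)) is O(flag_checklist -> not disclose_log), and O(flag_checklist) is already established, so O(not disclose_log).
However, premise 4 gives O(disclose_log).
We now have both O(not disclose_log) and O(disclose_log) — disclose_log is simultaneously obligatory and forbidden, violating the D-axiom.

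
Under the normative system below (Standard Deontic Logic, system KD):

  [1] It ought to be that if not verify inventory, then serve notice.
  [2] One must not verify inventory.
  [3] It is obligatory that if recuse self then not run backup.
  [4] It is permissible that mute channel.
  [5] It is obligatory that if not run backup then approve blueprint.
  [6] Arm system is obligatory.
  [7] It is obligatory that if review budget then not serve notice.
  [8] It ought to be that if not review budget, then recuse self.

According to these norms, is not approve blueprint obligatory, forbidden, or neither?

Forbidden

F(verify_inventory) at premise 2 means O(¬verify_inventory).
With premise 1, O(¬verify_inventory → serve_notice), the K-axiom yields O(serve_notice).
Premise 7, O(review_budget → ¬serve_notice), contraposes to O(serve_notice → ¬review_budget); with O(serve_notice) we get O(¬review_budget).
With premise 8, O(¬review_budget → recuse_self), the K-axiom yields O(recuse_self).
With premise 3, O(recuse_self → ¬run_backup), the K-axiom yields O(¬run_backup).
With premise 5, O(¬run_backup → approve_blueprint), the K-axiom yields O(approve_blueprint).
Premises 4, 6 do not contribute to this derivation.
Thus O(approve_blueprint), which is F(¬approve_blueprint): ¬approve_blueprint is forbidden.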